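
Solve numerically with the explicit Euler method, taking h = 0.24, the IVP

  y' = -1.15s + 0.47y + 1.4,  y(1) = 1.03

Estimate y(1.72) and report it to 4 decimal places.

Euler: y_{n+1} = y_n + h·f(s_n, y_n).
s=1.000000, y=1.030000: f=0.734100 → y ← 1.030000 + 0.24·0.734100 = 1.206184
s=1.240000, y=1.206184: f=0.540906 → y ← 1.206184 + 0.24·0.540906 = 1.336002
s=1.480000, y=1.336002: f=0.325921 → y ← 1.336002 + 0.24·0.325921 = 1.414223
y(1.72) ≈ 1.4142

1.4142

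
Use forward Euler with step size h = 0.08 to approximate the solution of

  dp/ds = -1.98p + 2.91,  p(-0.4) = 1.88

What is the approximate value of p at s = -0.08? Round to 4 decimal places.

1.6755

Euler: p_{n+1} = p_n + h·f(s_n, p_n).
s=-0.400000, p=1.880000: f=-0.812400 → p ← 1.880000 + 0.08·(-0.812400) = 1.815008
s=-0.320000, p=1.815008: f=-0.683716 → p ← 1.815008 + 0.08·(-0.683716) = 1.760311
s=-0.240000, p=1.760311: f=-0.575415 → p ← 1.760311 + 0.08·(-0.575415) = 1.714278
s=-0.160000, p=1.714278: f=-0.484269 → p ← 1.714278 + 0.08·(-0.484269) = 1.675536
p(-0.08) ≈ 1.6755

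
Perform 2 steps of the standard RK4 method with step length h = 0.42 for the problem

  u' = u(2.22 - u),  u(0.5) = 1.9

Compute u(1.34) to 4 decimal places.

2.1626

RK4: k1 = f(x_n, u_n); k2 = f(x_n + h/2, u_n + (h/2)·k1); k3 = f(x_n + h/2, u_n + (h/2)·k2); k4 = f(x_n + h, u_n + h·k3); u_{n+1} = u_n + (h/6)·(k1 + 2k2 + 2k3 + k4).
x=0.500000, u=1.900000:
  k1 = f(0.500000, 1.900000) = 0.608000
  k2 = f(0.710000, 2.027680) = 0.389963
  k3 = f(0.710000, 1.981892) = 0.471904
  k4 = f(0.920000, 2.098200) = 0.255562
  u ← 1.900000 + (0.42/6)·(k1 + 2k2 + 2k3 + k4) = 2.081111
x=0.920000, u=2.081111:
  k1 = f(0.920000, 2.081111) = 0.289044
  k2 = f(1.130000, 2.141810) = 0.167468
  k3 = f(1.130000, 2.116279) = 0.219502
  k4 = f(1.340000, 2.173302) = 0.101489
  u ← 2.081111 + (0.42/6)·(k1 + 2k2 + 2k3 + k4) = 2.162624
u(1.34) ≈ 2.1626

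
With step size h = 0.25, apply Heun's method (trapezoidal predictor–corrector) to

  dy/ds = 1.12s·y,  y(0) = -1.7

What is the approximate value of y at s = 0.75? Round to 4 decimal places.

-2.3233

Heun: k1 = f(s_n, y_n); k2 = f(s_n + h, y_n + h·k1); y_{n+1} = y_n + (h/2)·(k1 + k2).
s=0.000000, y=-1.700000:
  k1 = f(0.000000, -1.700000) = 0.000000
  k2 = f(0.250000, -1.700000) = -0.476000
  y ← -1.700000 + (0.25/2)·(0.000000 + (-0.476000)) = -1.759500
s=0.250000, y=-1.759500:
  k1 = f(0.250000, -1.759500) = -0.492660
  k2 = f(0.500000, -1.882665) = -1.054292
  y ← -1.759500 + (0.25/2)·(-0.492660 + (-1.054292)) = -1.952869
s=0.500000, y=-1.952869:
  k1 = f(0.500000, -1.952869) = -1.093607
  k2 = f(0.750000, -2.226271) = -1.870067
  y ← -1.952869 + (0.25/2)·(-1.093607 + (-1.870067)) = -2.323328
y(0.75) ≈ -2.3233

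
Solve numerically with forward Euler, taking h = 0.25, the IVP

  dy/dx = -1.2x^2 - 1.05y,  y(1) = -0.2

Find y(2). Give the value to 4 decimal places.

Euler: y_{n+1} = y_n + h·f(x_n, y_n).
x=1.000000, y=-0.200000: f=-0.990000 → y ← -0.200000 + 0.25·(-0.990000) = -0.447500
x=1.250000, y=-0.447500: f=-1.405125 → y ← -0.447500 + 0.25·(-1.405125) = -0.798781
x=1.500000, y=-0.798781: f=-1.861280 → y ← -0.798781 + 0.25·(-1.861280) = -1.264101
x=1.750000, y=-1.264101: f=-2.347694 → y ← -1.264101 + 0.25·(-2.347694) = -1.851025
y(2) ≈ -1.8510

-1.8510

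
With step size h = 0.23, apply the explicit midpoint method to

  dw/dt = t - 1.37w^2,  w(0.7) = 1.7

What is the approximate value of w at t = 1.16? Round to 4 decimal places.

Midpoint: k1 = f(t_n, w_n); k2 = f(t_n + h/2, w_n + (h/2)·k1); w_{n+1} = w_n + h·k2.
t=0.700000, w=1.700000:
  k1 = f(0.700000, 1.700000) = -3.259300
  k2 = f(0.815000, 1.325180) = -1.590862
  w ← 1.700000 + 0.23·(-1.590862) = 1.334102
t=0.930000, w=1.334102:
  k1 = f(0.930000, 1.334102) = -1.508364
  k2 = f(1.045000, 1.160640) = -0.800507
  w ← 1.334102 + 0.23·(-0.800507) = 1.149985
w(1.16) ≈ 1.1500

1.1500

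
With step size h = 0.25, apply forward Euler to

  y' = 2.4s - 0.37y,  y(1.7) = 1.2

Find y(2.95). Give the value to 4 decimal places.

Euler: y_{n+1} = y_n + h·f(s_n, y_n).
s=1.700000, y=1.200000: f=3.636000 → y ← 1.200000 + 0.25·3.636000 = 2.109000
s=1.950000, y=2.109000: f=3.899670 → y ← 2.109000 + 0.25·3.899670 = 3.083918
s=2.200000, y=3.083918: f=4.138951 → y ← 3.083918 + 0.25·4.138951 = 4.118655
s=2.450000, y=4.118655: f=4.356098 → y ← 4.118655 + 0.25·4.356098 = 5.207680
s=2.700000, y=5.207680: f=4.553159 → y ← 5.207680 + 0.25·4.553159 = 6.345969
y(2.95) ≈ 6.3460

6.3460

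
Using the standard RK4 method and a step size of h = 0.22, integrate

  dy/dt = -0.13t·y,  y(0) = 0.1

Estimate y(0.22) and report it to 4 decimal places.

RK4: k1 = f(t_n, y_n); k2 = f(t_n + h/2, y_n + (h/2)·k1); k3 = f(t_n + h/2, y_n + (h/2)·k2); k4 = f(t_n + h, y_n + h·k3); y_{n+1} = y_n + (h/6)·(k1 + 2k2 + 2k3 + k4).
t=0.000000, y=0.100000:
  k1 = f(0.000000, 0.100000) = 0.000000
  k2 = f(0.110000, 0.100000) = -0.001430
  k3 = f(0.110000, 0.099843) = -0.001428
  k4 = f(0.220000, 0.099686) = -0.002851
  y ← 0.100000 + (0.22/6)·(k1 + 2k2 + 2k3 + k4) = 0.099686
y(0.22) ≈ 0.0997

0.0997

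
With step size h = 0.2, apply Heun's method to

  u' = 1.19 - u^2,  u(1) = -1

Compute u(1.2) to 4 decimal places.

Heun: k1 = f(s_n, u_n); k2 = f(s_n + h, u_n + h·k1); u_{n+1} = u_n + (h/2)·(k1 + k2).
s=1.000000, u=-1.000000:
  k1 = f(1.000000, -1.000000) = 0.190000
  k2 = f(1.200000, -0.962000) = 0.264556
  u ← -1.000000 + (0.2/2)·(0.190000 + 0.264556) = -0.954544
u(1.2) ≈ -0.9545

-0.9545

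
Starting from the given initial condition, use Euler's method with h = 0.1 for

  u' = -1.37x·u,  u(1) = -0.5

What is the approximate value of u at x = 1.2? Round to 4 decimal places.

Euler: u_{n+1} = u_n + h·f(x_n, u_n).
x=1.000000, u=-0.500000: f=0.685000 → u ← -0.500000 + 0.1·0.685000 = -0.431500
x=1.100000, u=-0.431500: f=0.650271 → u ← -0.431500 + 0.1·0.650271 = -0.366473
u(1.2) ≈ -0.3665

-0.3665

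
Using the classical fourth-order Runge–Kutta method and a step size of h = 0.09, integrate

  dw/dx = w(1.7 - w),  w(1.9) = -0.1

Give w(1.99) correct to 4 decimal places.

RK4: k1 = f(x_n, w_n); k2 = f(x_n + h/2, w_n + (h/2)·k1); k3 = f(x_n + h/2, w_n + (h/2)·k2); k4 = f(x_n + h, w_n + h·k3); w_{n+1} = w_n + (h/6)·(k1 + 2k2 + 2k3 + k4).
x=1.900000, w=-0.100000:
  k1 = f(1.900000, -0.100000) = -0.180000
  k2 = f(1.945000, -0.108100) = -0.195456
  k3 = f(1.945000, -0.108796) = -0.196789
  k4 = f(1.990000, -0.117711) = -0.213965
  w ← -0.100000 + (0.09/6)·(k1 + 2k2 + 2k3 + k4) = -0.117677
w(1.99) ≈ -0.1177

-0.1177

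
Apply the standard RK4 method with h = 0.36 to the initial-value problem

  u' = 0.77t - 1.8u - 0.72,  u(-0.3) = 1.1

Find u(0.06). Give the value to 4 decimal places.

RK4: k1 = f(t_n, u_n); k2 = f(t_n + h/2, u_n + (h/2)·k1); k3 = f(t_n + h/2, u_n + (h/2)·k2); k4 = f(t_n + h, u_n + h·k3); u_{n+1} = u_n + (h/6)·(k1 + 2k2 + 2k3 + k4).
t=-0.300000, u=1.100000:
  k1 = f(-0.300000, 1.100000) = -2.931000
  k2 = f(-0.120000, 0.572420) = -1.842756
  k3 = f(-0.120000, 0.768304) = -2.195347
  k4 = f(0.060000, 0.309675) = -1.231215
  u ← 1.100000 + (0.36/6)·(k1 + 2k2 + 2k3 + k4) = 0.365695
u(0.06) ≈ 0.3657

0.3657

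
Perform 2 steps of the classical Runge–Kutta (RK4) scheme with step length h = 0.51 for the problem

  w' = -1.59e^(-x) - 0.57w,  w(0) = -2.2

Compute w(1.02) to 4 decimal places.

-1.9640

RK4: k1 = f(x_n, w_n); k2 = f(x_n + h/2, w_n + (h/2)·k1); k3 = f(x_n + h/2, w_n + (h/2)·k2); k4 = f(x_n + h, w_n + h·k3); w_{n+1} = w_n + (h/6)·(k1 + 2k2 + 2k3 + k4).
x=0.000000, w=-2.200000:
  k1 = f(0.000000, -2.200000) = -0.336000
  k2 = f(0.255000, -2.285680) = 0.070720
  k3 = f(0.255000, -2.181966) = 0.011604
  k4 = f(0.510000, -2.194082) = 0.295839
  w ← -2.200000 + (0.51/6)·(k1 + 2k2 + 2k3 + k4) = -2.189419
x=0.510000, w=-2.189419:
  k1 = f(0.510000, -2.189419) = 0.293181
  k2 = f(0.765000, -2.114658) = 0.465474
  k3 = f(0.765000, -2.070723) = 0.440431
  k4 = f(1.020000, -1.964799) = 0.546589
  w ← -2.189419 + (0.51/6)·(k1 + 2k2 + 2k3 + k4) = -1.964034
w(1.02) ≈ -1.9640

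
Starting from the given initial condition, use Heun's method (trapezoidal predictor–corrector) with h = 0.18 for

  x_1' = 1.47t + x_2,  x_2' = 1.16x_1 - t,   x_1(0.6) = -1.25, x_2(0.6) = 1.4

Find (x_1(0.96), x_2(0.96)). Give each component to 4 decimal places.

Heun on (x_1,x_2): k1 = f(t_n, state_n); k2 = f(t_n + h, state_n + h·k1); state_{n+1} = state_n + (h/2)·(k1 + k2).
0.600000: (-1.250000, 1.400000)
  k1 = (2.282000, -2.050000)
  predictor → (-0.839240, 1.031000)
  k2 = (2.177600, -1.753518)
  → (-0.848636, 1.057683)
0.780000: (-0.848636, 1.057683)
  k1 = (2.204283, -1.764418)
  predictor → (-0.451865, 0.740088)
  k2 = (2.151288, -1.484163)
  → (-0.456635, 0.765311)
(x_1(0.96), x_2(0.96)) ≈ (-0.4566, 0.7653)

-0.4566, 0.7653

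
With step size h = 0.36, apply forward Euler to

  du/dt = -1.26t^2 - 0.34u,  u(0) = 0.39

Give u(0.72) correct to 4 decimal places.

0.2416

Euler: u_{n+1} = u_n + h·f(t_n, u_n).
t=0.000000, u=0.390000: f=-0.132600 → u ← 0.390000 + 0.36·(-0.132600) = 0.342264
t=0.360000, u=0.342264: f=-0.279666 → u ← 0.342264 + 0.36·(-0.279666) = 0.241584
u(0.72) ≈ 0.2416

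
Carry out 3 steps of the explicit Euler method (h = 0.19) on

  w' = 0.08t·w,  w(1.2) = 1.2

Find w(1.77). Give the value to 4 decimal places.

1.2777

Euler: w_{n+1} = w_n + h·f(t_n, w_n).
t=1.200000, w=1.200000: f=0.115200 → w ← 1.200000 + 0.19·0.115200 = 1.221888
t=1.390000, w=1.221888: f=0.135874 → w ← 1.221888 + 0.19·0.135874 = 1.247704
t=1.580000, w=1.247704: f=0.157710 → w ← 1.247704 + 0.19·0.157710 = 1.277669
w(1.77) ≈ 1.2777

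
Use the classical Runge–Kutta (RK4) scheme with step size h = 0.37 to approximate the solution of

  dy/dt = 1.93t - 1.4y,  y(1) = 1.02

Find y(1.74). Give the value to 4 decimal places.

RK4: k1 = f(t_n, y_n); k2 = f(t_n + h/2, y_n + (h/2)·k1); k3 = f(t_n + h/2, y_n + (h/2)·k2); k4 = f(t_n + h, y_n + h·k3); y_{n+1} = y_n + (h/6)·(k1 + 2k2 + 2k3 + k4).
t=1.000000, y=1.020000:
  k1 = f(1.000000, 1.020000) = 0.502000
  k2 = f(1.185000, 1.112870) = 0.729032
  k3 = f(1.185000, 1.154871) = 0.670231
  k4 = f(1.370000, 1.267985) = 0.868920
  y ← 1.020000 + (0.37/6)·(k1 + 2k2 + 2k3 + k4) = 1.277116
t=1.370000, y=1.277116:
  k1 = f(1.370000, 1.277116) = 0.856138
  k2 = f(1.555000, 1.435501) = 0.991448
  k3 = f(1.555000, 1.460534) = 0.956403
  k4 = f(1.740000, 1.630985) = 1.074821
  y ← 1.277116 + (0.37/6)·(k1 + 2k2 + 2k3 + k4) = 1.636427
y(1.74) ≈ 1.6364

1.6364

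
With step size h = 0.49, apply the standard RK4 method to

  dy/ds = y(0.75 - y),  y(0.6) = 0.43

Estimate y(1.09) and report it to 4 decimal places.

RK4: k1 = f(s_n, y_n); k2 = f(s_n + h/2, y_n + (h/2)·k1); k3 = f(s_n + h/2, y_n + (h/2)·k2); k4 = f(s_n + h, y_n + h·k3); y_{n+1} = y_n + (h/6)·(k1 + 2k2 + 2k3 + k4).
s=0.600000, y=0.430000:
  k1 = f(0.600000, 0.430000) = 0.137600
  k2 = f(0.845000, 0.463712) = 0.132755
  k3 = f(0.845000, 0.462525) = 0.132964
  k4 = f(1.090000, 0.495153) = 0.126188
  y ← 0.430000 + (0.49/6)·(k1 + 2k2 + 2k3 + k4) = 0.494944
y(1.09) ≈ 0.4949

0.4949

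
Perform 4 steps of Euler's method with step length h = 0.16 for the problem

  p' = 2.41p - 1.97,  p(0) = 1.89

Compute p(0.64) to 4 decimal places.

4.7709

Euler: p_{n+1} = p_n + h·f(t_n, p_n).
t=0.000000, p=1.890000: f=2.584900 → p ← 1.890000 + 0.16·2.584900 = 2.303584
t=0.160000, p=2.303584: f=3.581637 → p ← 2.303584 + 0.16·3.581637 = 2.876646
t=0.320000, p=2.876646: f=4.962717 → p ← 2.876646 + 0.16·4.962717 = 3.670681
t=0.480000, p=3.670681: f=6.876340 → p ← 3.670681 + 0.16·6.876340 = 4.770895
p(0.64) ≈ 4.7709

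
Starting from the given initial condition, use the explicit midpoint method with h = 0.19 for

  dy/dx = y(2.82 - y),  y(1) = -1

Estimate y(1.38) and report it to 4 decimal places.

-5.4908

Midpoint: k1 = f(x_n, y_n); k2 = f(x_n + h/2, y_n + (h/2)·k1); y_{n+1} = y_n + h·k2.
x=1.000000, y=-1.000000:
  k1 = f(1.000000, -1.000000) = -3.820000
  k2 = f(1.095000, -1.362900) = -5.700874
  y ← -1.000000 + 0.19·(-5.700874) = -2.083166
x=1.190000, y=-2.083166:
  k1 = f(1.190000, -2.083166) = -10.214110
  k2 = f(1.285000, -3.053507) = -17.934791
  y ← -2.083166 + 0.19·(-17.934791) = -5.490776
y(1.38) ≈ -5.4908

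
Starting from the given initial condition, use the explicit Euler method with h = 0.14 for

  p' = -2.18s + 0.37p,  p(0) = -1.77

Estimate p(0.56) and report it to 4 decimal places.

-2.4316

Euler: p_{n+1} = p_n + h·f(s_n, p_n).
s=0.000000, p=-1.770000: f=-0.654900 → p ← -1.770000 + 0.14·(-0.654900) = -1.861686
s=0.140000, p=-1.861686: f=-0.994024 → p ← -1.861686 + 0.14·(-0.994024) = -2.000849
s=0.280000, p=-2.000849: f=-1.350714 → p ← -2.000849 + 0.14·(-1.350714) = -2.189949
s=0.420000, p=-2.189949: f=-1.725881 → p ← -2.189949 + 0.14·(-1.725881) = -2.431573
p(0.56) ≈ -2.4316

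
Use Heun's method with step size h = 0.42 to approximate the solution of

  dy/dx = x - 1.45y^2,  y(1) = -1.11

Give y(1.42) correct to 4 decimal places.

-1.6087

Heun: k1 = f(x_n, y_n); k2 = f(x_n + h, y_n + h·k1); y_{n+1} = y_n + (h/2)·(k1 + k2).
x=1.000000, y=-1.110000:
  k1 = f(1.000000, -1.110000) = -0.786545
  k2 = f(1.420000, -1.440349) = -1.588177
  y ← -1.110000 + (0.42/2)·(-0.786545 + (-1.588177)) = -1.608692
y(1.42) ≈ -1.6087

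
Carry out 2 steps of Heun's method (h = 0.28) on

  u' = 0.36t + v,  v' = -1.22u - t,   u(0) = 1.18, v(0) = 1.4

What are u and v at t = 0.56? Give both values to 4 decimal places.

1.7373, 0.2032

Heun on (u,v): k1 = f(t_n, state_n); k2 = f(t_n + h, state_n + h·k1); state_{n+1} = state_n + (h/2)·(k1 + k2).
0.000000: (1.180000, 1.400000)
  k1 = (1.400000, -1.439600)
  predictor → (1.572000, 0.996912)
  k2 = (1.097712, -2.197840)
  → (1.529680, 0.890758)
0.280000: (1.529680, 0.890758)
  k1 = (0.991558, -2.146209)
  predictor → (1.807316, 0.289820)
  k2 = (0.491420, -2.764926)
  → (1.737297, 0.203200)
(u(0.56), v(0.56)) ≈ (1.7373, 0.2032)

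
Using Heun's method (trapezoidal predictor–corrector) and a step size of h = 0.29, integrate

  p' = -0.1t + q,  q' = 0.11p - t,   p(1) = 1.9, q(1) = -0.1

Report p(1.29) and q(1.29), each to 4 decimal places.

Heun on (p,q): k1 = f(t_n, state_n); k2 = f(t_n + h, state_n + h·k1); state_{n+1} = state_n + (h/2)·(k1 + k2).
1.000000: (1.900000, -0.100000)
  k1 = (-0.200000, -0.791000)
  predictor → (1.842000, -0.329390)
  k2 = (-0.458390, -1.087380)
  → (1.804533, -0.372365)
(p(1.29), q(1.29)) ≈ (1.8045, -0.3724)

1.8045, -0.3724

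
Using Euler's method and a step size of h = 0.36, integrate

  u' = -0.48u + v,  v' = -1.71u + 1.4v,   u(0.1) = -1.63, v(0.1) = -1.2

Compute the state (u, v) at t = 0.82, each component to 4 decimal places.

-1.7612, -0.1093

Euler on (u,v): u_{n+1} = u_n + h·u', v_{n+1} = v_n + h·v'.
0.100000: (-1.630000, -1.200000); f=(-0.417600, 1.107300) → (-1.780336, -0.801372)
0.460000: (-1.780336, -0.801372); f=(0.053189, 1.922454) → (-1.761188, -0.109289)
(u(0.82), v(0.82)) ≈ (-1.7612, -0.1093)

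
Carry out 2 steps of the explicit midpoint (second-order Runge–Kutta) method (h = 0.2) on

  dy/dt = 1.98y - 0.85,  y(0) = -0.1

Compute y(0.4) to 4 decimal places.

Midpoint: k1 = f(t_n, y_n); k2 = f(t_n + h/2, y_n + (h/2)·k1); y_{n+1} = y_n + h·k2.
t=0.000000, y=-0.100000:
  k1 = f(0.000000, -0.100000) = -1.048000
  k2 = f(0.100000, -0.204800) = -1.255504
  y ← -0.100000 + 0.2·(-1.255504) = -0.351101
t=0.200000, y=-0.351101:
  k1 = f(0.200000, -0.351101) = -1.545180
  k2 = f(0.300000, -0.505619) = -1.851125
  y ← -0.351101 + 0.2·(-1.851125) = -0.721326
y(0.4) ≈ -0.7213

-0.7213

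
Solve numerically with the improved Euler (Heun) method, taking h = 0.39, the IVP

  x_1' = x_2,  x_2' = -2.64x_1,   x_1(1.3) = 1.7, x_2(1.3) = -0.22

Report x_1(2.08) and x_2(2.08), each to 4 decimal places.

Heun on (x_1,x_2): k1 = f(x_n, state_n); k2 = f(x_n + h, state_n + h·k1); state_{n+1} = state_n + (h/2)·(k1 + k2).
1.300000: (1.700000, -0.220000)
  k1 = (-0.220000, -4.488000)
  predictor → (1.614200, -1.970320)
  k2 = (-1.970320, -4.261488)
  → (1.272888, -1.926150)
1.690000: (1.272888, -1.926150)
  k1 = (-1.926150, -3.360423)
  predictor → (0.521689, -3.236715)
  k2 = (-3.236715, -1.377259)
  → (0.266129, -2.849998)
(x_1(2.08), x_2(2.08)) ≈ (0.2661, -2.8500)

0.2661, -2.8500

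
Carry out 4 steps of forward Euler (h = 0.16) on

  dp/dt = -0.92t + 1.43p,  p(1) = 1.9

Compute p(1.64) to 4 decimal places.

Euler: p_{n+1} = p_n + h·f(t_n, p_n).
t=1.000000, p=1.900000: f=1.797000 → p ← 1.900000 + 0.16·1.797000 = 2.187520
t=1.160000, p=2.187520: f=2.060954 → p ← 2.187520 + 0.16·2.060954 = 2.517273
t=1.320000, p=2.517273: f=2.385300 → p ← 2.517273 + 0.16·2.385300 = 2.898921
t=1.480000, p=2.898921: f=2.783856 → p ← 2.898921 + 0.16·2.783856 = 3.344338
p(1.64) ≈ 3.3443

3.3443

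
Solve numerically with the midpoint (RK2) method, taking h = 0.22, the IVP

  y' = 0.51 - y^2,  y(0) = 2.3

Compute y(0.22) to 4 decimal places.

1.7197

Midpoint: k1 = f(x_n, y_n); k2 = f(x_n + h/2, y_n + (h/2)·k1); y_{n+1} = y_n + h·k2.
x=0.000000, y=2.300000:
  k1 = f(0.000000, 2.300000) = -4.780000
  k2 = f(0.110000, 1.774200) = -2.637786
  y ← 2.300000 + 0.22·(-2.637786) = 1.719687
y(0.22) ≈ 1.7197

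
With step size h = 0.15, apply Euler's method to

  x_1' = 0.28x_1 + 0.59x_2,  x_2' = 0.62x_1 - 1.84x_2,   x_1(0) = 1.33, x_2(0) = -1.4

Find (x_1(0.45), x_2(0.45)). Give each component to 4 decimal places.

Euler on (x_1,x_2): x_1_{n+1} = x_1_n + h·x_1', x_2_{n+1} = x_2_n + h·x_2'.
0.000000: (1.330000, -1.400000); f=(-0.453600, 3.400600) → (1.261960, -0.889910)
0.150000: (1.261960, -0.889910); f=(-0.171698, 2.419850) → (1.236205, -0.526933)
0.300000: (1.236205, -0.526933); f=(0.035247, 1.736003) → (1.241492, -0.266532)
(x_1(0.45), x_2(0.45)) ≈ (1.2415, -0.2665)

1.2415, -0.2665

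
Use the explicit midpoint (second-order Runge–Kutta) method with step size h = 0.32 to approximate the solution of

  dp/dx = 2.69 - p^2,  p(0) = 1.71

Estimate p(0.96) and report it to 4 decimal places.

Midpoint: k1 = f(x_n, p_n); k2 = f(x_n + h/2, p_n + (h/2)·k1); p_{n+1} = p_n + h·k2.
x=0.000000, p=1.710000:
  k1 = f(0.000000, 1.710000) = -0.234100
  k2 = f(0.160000, 1.672544) = -0.107403
  p ← 1.710000 + 0.32·(-0.107403) = 1.675631
x=0.320000, p=1.675631:
  k1 = f(0.320000, 1.675631) = -0.117739
  k2 = f(0.480000, 1.656793) = -0.054962
  p ← 1.675631 + 0.32·(-0.054962) = 1.658043
x=0.640000, p=1.658043:
  k1 = f(0.640000, 1.658043) = -0.059107
  k2 = f(0.800000, 1.648586) = -0.027836
  p ← 1.658043 + 0.32·(-0.027836) = 1.649136
p(0.96) ≈ 1.6491

1.6491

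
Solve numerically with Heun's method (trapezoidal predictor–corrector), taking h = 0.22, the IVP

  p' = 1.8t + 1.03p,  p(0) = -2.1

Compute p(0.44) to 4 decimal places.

Heun: k1 = f(t_n, p_n); k2 = f(t_n + h, p_n + h·k1); p_{n+1} = p_n + (h/2)·(k1 + k2).
t=0.000000, p=-2.100000:
  k1 = f(0.000000, -2.100000) = -2.163000
  k2 = f(0.220000, -2.575860) = -2.257136
  p ← -2.100000 + (0.22/2)·(-2.163000 + (-2.257136)) = -2.586215
t=0.220000, p=-2.586215:
  k1 = f(0.220000, -2.586215) = -2.267801
  k2 = f(0.440000, -3.085131) = -2.385685
  p ← -2.586215 + (0.22/2)·(-2.267801 + (-2.385685)) = -3.098098
p(0.44) ≈ -3.0981

-3.0981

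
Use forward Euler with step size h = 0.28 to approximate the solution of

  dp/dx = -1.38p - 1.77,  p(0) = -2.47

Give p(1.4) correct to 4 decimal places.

Euler: p_{n+1} = p_n + h·f(x_n, p_n).
x=0.000000, p=-2.470000: f=1.638600 → p ← -2.470000 + 0.28·1.638600 = -2.011192
x=0.280000, p=-2.011192: f=1.005445 → p ← -2.011192 + 0.28·1.005445 = -1.729667
x=0.560000, p=-1.729667: f=0.616941 → p ← -1.729667 + 0.28·0.616941 = -1.556924
x=0.840000, p=-1.556924: f=0.378555 → p ← -1.556924 + 0.28·0.378555 = -1.450929
x=1.120000, p=-1.450929: f=0.232281 → p ← -1.450929 + 0.28·0.232281 = -1.385890
p(1.4) ≈ -1.3859

-1.3859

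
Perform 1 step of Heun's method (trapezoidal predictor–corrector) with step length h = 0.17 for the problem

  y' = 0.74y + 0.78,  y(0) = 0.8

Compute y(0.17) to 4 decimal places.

1.0479

Heun: k1 = f(x_n, y_n); k2 = f(x_n + h, y_n + h·k1); y_{n+1} = y_n + (h/2)·(k1 + k2).
x=0.000000, y=0.800000:
  k1 = f(0.000000, 0.800000) = 1.372000
  k2 = f(0.170000, 1.033240) = 1.544598
  y ← 0.800000 + (0.17/2)·(1.372000 + 1.544598) = 1.047911
y(0.17) ≈ 1.0479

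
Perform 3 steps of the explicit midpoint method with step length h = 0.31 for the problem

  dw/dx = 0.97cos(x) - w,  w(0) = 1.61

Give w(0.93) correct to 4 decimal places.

Midpoint: k1 = f(x_n, w_n); k2 = f(x_n + h/2, w_n + (h/2)·k1); w_{n+1} = w_n + h·k2.
x=0.000000, w=1.610000:
  k1 = f(0.000000, 1.610000) = -0.640000
  k2 = f(0.155000, 1.510800) = -0.552429
  w ← 1.610000 + 0.31·(-0.552429) = 1.438747
x=0.310000, w=1.438747:
  k1 = f(0.310000, 1.438747) = -0.514984
  k2 = f(0.465000, 1.358925) = -0.491918
  w ← 1.438747 + 0.31·(-0.491918) = 1.286253
x=0.620000, w=1.286253:
  k1 = f(0.620000, 1.286253) = -0.496790
  k2 = f(0.775000, 1.209250) = -0.516262
  w ← 1.286253 + 0.31·(-0.516262) = 1.126211
w(0.93) ≈ 1.1262

1.1262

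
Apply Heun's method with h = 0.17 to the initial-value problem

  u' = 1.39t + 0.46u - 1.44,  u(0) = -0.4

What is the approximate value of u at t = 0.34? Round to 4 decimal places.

-0.9135

Heun: k1 = f(t_n, u_n); k2 = f(t_n + h, u_n + h·k1); u_{n+1} = u_n + (h/2)·(k1 + k2).
t=0.000000, u=-0.400000:
  k1 = f(0.000000, -0.400000) = -1.624000
  k2 = f(0.170000, -0.676080) = -1.514697
  u ← -0.400000 + (0.17/2)·(-1.624000 + (-1.514697)) = -0.666789
t=0.170000, u=-0.666789:
  k1 = f(0.170000, -0.666789) = -1.510423
  k2 = f(0.340000, -0.923561) = -1.392238
  u ← -0.666789 + (0.17/2)·(-1.510423 + (-1.392238)) = -0.913515
u(0.34) ≈ -0.9135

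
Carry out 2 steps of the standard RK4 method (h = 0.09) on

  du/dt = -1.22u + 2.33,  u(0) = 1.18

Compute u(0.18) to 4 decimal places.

1.3239

RK4: k1 = f(t_n, u_n); k2 = f(t_n + h/2, u_n + (h/2)·k1); k3 = f(t_n + h/2, u_n + (h/2)·k2); k4 = f(t_n + h, u_n + h·k3); u_{n+1} = u_n + (h/6)·(k1 + 2k2 + 2k3 + k4).
t=0.000000, u=1.180000:
  k1 = f(0.000000, 1.180000) = 0.890400
  k2 = f(0.045000, 1.220068) = 0.841517
  k3 = f(0.045000, 1.217868) = 0.844201
  k4 = f(0.090000, 1.255978) = 0.797707
  u ← 1.180000 + (0.09/6)·(k1 + 2k2 + 2k3 + k4) = 1.255893
t=0.090000, u=1.255893:
  k1 = f(0.090000, 1.255893) = 0.797810
  k2 = f(0.135000, 1.291795) = 0.754011
  k3 = f(0.135000, 1.289824) = 0.756415
  k4 = f(0.180000, 1.323971) = 0.714756
  u ← 1.255893 + (0.09/6)·(k1 + 2k2 + 2k3 + k4) = 1.323894
u(0.18) ≈ 1.3239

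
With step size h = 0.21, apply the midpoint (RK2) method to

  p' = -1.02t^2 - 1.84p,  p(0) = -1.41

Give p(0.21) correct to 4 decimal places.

Midpoint: k1 = f(t_n, p_n); k2 = f(t_n + h/2, p_n + (h/2)·k1); p_{n+1} = p_n + h·k2.
t=0.000000, p=-1.410000:
  k1 = f(0.000000, -1.410000) = 2.594400
  k2 = f(0.105000, -1.137588) = 2.081916
  p ← -1.410000 + 0.21·2.081916 = -0.972798
p(0.21) ≈ -0.9728

-0.9728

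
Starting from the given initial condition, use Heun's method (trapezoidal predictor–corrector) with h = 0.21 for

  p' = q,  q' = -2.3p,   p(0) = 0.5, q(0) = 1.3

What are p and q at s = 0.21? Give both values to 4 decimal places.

0.7476, 0.9926

Heun on (p,q): k1 = f(s_n, state_n); k2 = f(s_n + h, state_n + h·k1); state_{n+1} = state_n + (h/2)·(k1 + k2).
0.000000: (0.500000, 1.300000)
  k1 = (1.300000, -1.150000)
  predictor → (0.773000, 1.058500)
  k2 = (1.058500, -1.777900)
  → (0.747642, 0.992571)
(p(0.21), q(0.21)) ≈ (0.7476, 0.9926)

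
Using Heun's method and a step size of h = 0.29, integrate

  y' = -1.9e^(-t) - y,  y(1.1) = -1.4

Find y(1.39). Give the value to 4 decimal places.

-1.1866

Heun: k1 = f(t_n, y_n); k2 = f(t_n + h, y_n + h·k1); y_{n+1} = y_n + (h/2)·(k1 + k2).
t=1.100000, y=-1.400000:
  k1 = f(1.100000, -1.400000) = 0.767545
  k2 = f(1.390000, -1.177412) = 0.704169
  y ← -1.400000 + (0.29/2)·(0.767545 + 0.704169) = -1.186601
y(1.39) ≈ -1.1866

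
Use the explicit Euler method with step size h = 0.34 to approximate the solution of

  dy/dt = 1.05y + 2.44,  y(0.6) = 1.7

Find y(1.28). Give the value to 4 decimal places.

5.0858

Euler: y_{n+1} = y_n + h·f(t_n, y_n).
t=0.600000, y=1.700000: f=4.225000 → y ← 1.700000 + 0.34·4.225000 = 3.136500
t=0.940000, y=3.136500: f=5.733325 → y ← 3.136500 + 0.34·5.733325 = 5.085831
y(1.28) ≈ 5.0858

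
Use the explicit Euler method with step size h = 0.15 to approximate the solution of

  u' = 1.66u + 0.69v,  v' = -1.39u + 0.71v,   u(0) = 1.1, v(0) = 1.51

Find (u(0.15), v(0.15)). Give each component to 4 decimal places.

Euler on (u,v): u_{n+1} = u_n + h·u', v_{n+1} = v_n + h·v'.
0.000000: (1.100000, 1.510000); f=(2.867900, -0.456900) → (1.530185, 1.441465)
(u(0.15), v(0.15)) ≈ (1.5302, 1.4415)

1.5302, 1.4415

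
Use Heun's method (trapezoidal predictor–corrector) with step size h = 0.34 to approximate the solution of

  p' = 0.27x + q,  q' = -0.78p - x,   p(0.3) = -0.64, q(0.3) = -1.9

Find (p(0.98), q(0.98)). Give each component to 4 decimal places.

-1.7532, -1.6832

Heun on (p,q): k1 = f(x_n, state_n); k2 = f(x_n + h, state_n + h·k1); state_{n+1} = state_n + (h/2)·(k1 + k2).
0.300000: (-0.640000, -1.900000)
  k1 = (-1.819000, 0.199200)
  predictor → (-1.258460, -1.832272)
  k2 = (-1.659472, 0.341599)
  → (-1.231340, -1.808064)
0.640000: (-1.231340, -1.808064)
  k1 = (-1.635264, 0.320445)
  predictor → (-1.787330, -1.699113)
  k2 = (-1.434513, 0.414117)
  → (-1.753202, -1.683189)
(p(0.98), q(0.98)) ≈ (-1.7532, -1.6832)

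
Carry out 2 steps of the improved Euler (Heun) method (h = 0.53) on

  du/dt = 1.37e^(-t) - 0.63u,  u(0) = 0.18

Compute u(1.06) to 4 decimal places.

0.6907

Heun: k1 = f(t_n, u_n); k2 = f(t_n + h, u_n + h·k1); u_{n+1} = u_n + (h/2)·(k1 + k2).
t=0.000000, u=0.180000:
  k1 = f(0.000000, 0.180000) = 1.256600
  k2 = f(0.530000, 0.845998) = 0.273410
  u ← 0.180000 + (0.53/2)·(1.256600 + 0.273410) = 0.585453
t=0.530000, u=0.585453:
  k1 = f(0.530000, 0.585453) = 0.437554
  k2 = f(1.060000, 0.817356) = -0.040290
  u ← 0.585453 + (0.53/2)·(0.437554 + (-0.040290)) = 0.690728
u(1.06) ≈ 0.6907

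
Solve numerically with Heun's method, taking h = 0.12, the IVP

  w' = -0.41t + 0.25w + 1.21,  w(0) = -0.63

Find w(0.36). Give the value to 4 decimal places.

Heun: k1 = f(t_n, w_n); k2 = f(t_n + h, w_n + h·k1); w_{n+1} = w_n + (h/2)·(k1 + k2).
t=0.000000, w=-0.630000:
  k1 = f(0.000000, -0.630000) = 1.052500
  k2 = f(0.120000, -0.503700) = 1.034875
  w ← -0.630000 + (0.12/2)·(1.052500 + 1.034875) = -0.504757
t=0.120000, w=-0.504757:
  k1 = f(0.120000, -0.504757) = 1.034611
  k2 = f(0.240000, -0.380604) = 1.016449
  w ← -0.504757 + (0.12/2)·(1.034611 + 1.016449) = -0.381694
t=0.240000, w=-0.381694:
  k1 = f(0.240000, -0.381694) = 1.016177
  k2 = f(0.360000, -0.259753) = 0.997462
  w ← -0.381694 + (0.12/2)·(1.016177 + 0.997462) = -0.260876
w(0.36) ≈ -0.2609

-0.2609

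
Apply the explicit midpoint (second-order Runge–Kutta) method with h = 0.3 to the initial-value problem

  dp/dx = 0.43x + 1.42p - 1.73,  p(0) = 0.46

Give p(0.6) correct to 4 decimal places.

-0.4305

Midpoint: k1 = f(x_n, p_n); k2 = f(x_n + h/2, p_n + (h/2)·k1); p_{n+1} = p_n + h·k2.
x=0.000000, p=0.460000:
  k1 = f(0.000000, 0.460000) = -1.076800
  k2 = f(0.150000, 0.298480) = -1.241658
  p ← 0.460000 + 0.3·(-1.241658) = 0.087502
x=0.300000, p=0.087502:
  k1 = f(0.300000, 0.087502) = -1.476746
  k2 = f(0.450000, -0.134009) = -1.726793
  p ← 0.087502 + 0.3·(-1.726793) = -0.430536
p(0.6) ≈ -0.4305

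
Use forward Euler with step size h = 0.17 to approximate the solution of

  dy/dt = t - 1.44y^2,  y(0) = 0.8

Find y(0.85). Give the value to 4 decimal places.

0.6002

Euler: y_{n+1} = y_n + h·f(t_n, y_n).
t=0.000000, y=0.800000: f=-0.921600 → y ← 0.800000 + 0.17·(-0.921600) = 0.643328
t=0.170000, y=0.643328: f=-0.425974 → y ← 0.643328 + 0.17·(-0.425974) = 0.570912
t=0.340000, y=0.570912: f=-0.129355 → y ← 0.570912 + 0.17·(-0.129355) = 0.548922
t=0.510000, y=0.548922: f=0.076106 → y ← 0.548922 + 0.17·0.076106 = 0.561860
t=0.680000, y=0.561860: f=0.225411 → y ← 0.561860 + 0.17·0.225411 = 0.600180
y(0.85) ≈ 0.6002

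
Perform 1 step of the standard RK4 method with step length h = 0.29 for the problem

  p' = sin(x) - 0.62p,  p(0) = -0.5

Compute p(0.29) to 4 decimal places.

-0.3784

RK4: k1 = f(x_n, p_n); k2 = f(x_n + h/2, p_n + (h/2)·k1); k3 = f(x_n + h/2, p_n + (h/2)·k2); k4 = f(x_n + h, p_n + h·k3); p_{n+1} = p_n + (h/6)·(k1 + 2k2 + 2k3 + k4).
x=0.000000, p=-0.500000:
  k1 = f(0.000000, -0.500000) = 0.310000
  k2 = f(0.145000, -0.455050) = 0.426623
  k3 = f(0.145000, -0.438140) = 0.416139
  k4 = f(0.290000, -0.379320) = 0.521130
  p ← -0.500000 + (0.29/6)·(k1 + 2k2 + 2k3 + k4) = -0.378362
p(0.29) ≈ -0.3784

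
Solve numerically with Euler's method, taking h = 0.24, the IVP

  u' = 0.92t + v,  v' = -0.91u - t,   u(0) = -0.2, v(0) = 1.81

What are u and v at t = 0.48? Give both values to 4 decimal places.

Euler on (u,v): u_{n+1} = u_n + h·u', v_{n+1} = v_n + h·v'.
0.000000: (-0.200000, 1.810000); f=(1.810000, 0.182000) → (0.234400, 1.853680)
0.240000: (0.234400, 1.853680); f=(2.074480, -0.453304) → (0.732275, 1.744887)
(u(0.48), v(0.48)) ≈ (0.7323, 1.7449)

0.7323, 1.7449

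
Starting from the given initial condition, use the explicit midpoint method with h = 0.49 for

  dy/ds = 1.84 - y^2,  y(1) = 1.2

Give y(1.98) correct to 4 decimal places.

Midpoint: k1 = f(s_n, y_n); k2 = f(s_n + h/2, y_n + (h/2)·k1); y_{n+1} = y_n + h·k2.
s=1.000000, y=1.200000:
  k1 = f(1.000000, 1.200000) = 0.400000
  k2 = f(1.245000, 1.298000) = 0.155196
  y ← 1.200000 + 0.49·0.155196 = 1.276046
s=1.490000, y=1.276046:
  k1 = f(1.490000, 1.276046) = 0.211707
  k2 = f(1.735000, 1.327914) = 0.076644
  y ← 1.276046 + 0.49·0.076644 = 1.313602
y(1.98) ≈ 1.3136

1.3136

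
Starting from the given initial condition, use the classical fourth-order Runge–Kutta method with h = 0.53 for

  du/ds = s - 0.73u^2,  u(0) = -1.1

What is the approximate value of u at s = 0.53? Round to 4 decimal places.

RK4: k1 = f(s_n, u_n); k2 = f(s_n + h/2, u_n + (h/2)·k1); k3 = f(s_n + h/2, u_n + (h/2)·k2); k4 = f(s_n + h, u_n + h·k3); u_{n+1} = u_n + (h/6)·(k1 + 2k2 + 2k3 + k4).
s=0.000000, u=-1.100000:
  k1 = f(0.000000, -1.100000) = -0.883300
  k2 = f(0.265000, -1.334075) = -1.034221
  k3 = f(0.265000, -1.374069) = -1.113287
  k4 = f(0.530000, -1.690042) = -1.555057
  u ← -1.100000 + (0.53/6)·(k1 + 2k2 + 2k3 + k4) = -1.694781
u(0.53) ≈ -1.6948

-1.6948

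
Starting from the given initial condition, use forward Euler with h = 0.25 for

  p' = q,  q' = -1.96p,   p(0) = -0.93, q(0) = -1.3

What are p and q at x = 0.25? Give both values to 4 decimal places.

Euler on (p,q): p_{n+1} = p_n + h·p', q_{n+1} = q_n + h·q'.
0.000000: (-0.930000, -1.300000); f=(-1.300000, 1.822800) → (-1.255000, -0.844300)
(p(0.25), q(0.25)) ≈ (-1.2550, -0.8443)

-1.2550, -0.8443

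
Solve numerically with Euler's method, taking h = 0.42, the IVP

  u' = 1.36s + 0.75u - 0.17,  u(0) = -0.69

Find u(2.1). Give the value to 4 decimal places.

Euler: u_{n+1} = u_n + h·f(s_n, u_n).
s=0.000000, u=-0.690000: f=-0.687500 → u ← -0.690000 + 0.42·(-0.687500) = -0.978750
s=0.420000, u=-0.978750: f=-0.332863 → u ← -0.978750 + 0.42·(-0.332863) = -1.118552
s=0.840000, u=-1.118552: f=0.133486 → u ← -1.118552 + 0.42·0.133486 = -1.062488
s=1.260000, u=-1.062488: f=0.746734 → u ← -1.062488 + 0.42·0.746734 = -0.748860
s=1.680000, u=-0.748860: f=1.553155 → u ← -0.748860 + 0.42·1.553155 = -0.096535
u(2.1) ≈ -0.0965

-0.0965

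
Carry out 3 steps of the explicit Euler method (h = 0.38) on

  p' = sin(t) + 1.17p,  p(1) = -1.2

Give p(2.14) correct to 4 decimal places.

Euler: p_{n+1} = p_n + h·f(t_n, p_n).
t=1.000000, p=-1.200000: f=-0.562529 → p ← -1.200000 + 0.38·(-0.562529) = -1.413761
t=1.380000, p=-1.413761: f=-0.672247 → p ← -1.413761 + 0.38·(-0.672247) = -1.669215
t=1.760000, p=-1.669215: f=-0.970827 → p ← -1.669215 + 0.38·(-0.970827) = -2.038129
p(2.14) ≈ -2.0381

-2.0381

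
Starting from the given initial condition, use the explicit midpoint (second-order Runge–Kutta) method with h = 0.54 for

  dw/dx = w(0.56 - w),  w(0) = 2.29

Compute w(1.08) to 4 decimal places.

1.4338

Midpoint: k1 = f(x_n, w_n); k2 = f(x_n + h/2, w_n + (h/2)·k1); w_{n+1} = w_n + h·k2.
x=0.000000, w=2.290000:
  k1 = f(0.000000, 2.290000) = -3.961700
  k2 = f(0.270000, 1.220341) = -0.805841
  w ← 2.290000 + 0.54·(-0.805841) = 1.854846
x=0.540000, w=1.854846:
  k1 = f(0.540000, 1.854846) = -2.401739
  k2 = f(0.810000, 1.206376) = -0.779773
  w ← 1.854846 + 0.54·(-0.779773) = 1.433768
w(1.08) ≈ 1.4338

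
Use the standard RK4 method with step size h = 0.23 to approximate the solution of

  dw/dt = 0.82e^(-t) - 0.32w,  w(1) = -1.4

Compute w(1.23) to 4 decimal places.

-1.2410

RK4: k1 = f(t_n, w_n); k2 = f(t_n + h/2, w_n + (h/2)·k1); k3 = f(t_n + h/2, w_n + (h/2)·k2); k4 = f(t_n + h, w_n + h·k3); w_{n+1} = w_n + (h/6)·(k1 + 2k2 + 2k3 + k4).
t=1.000000, w=-1.400000:
  k1 = f(1.000000, -1.400000) = 0.749661
  k2 = f(1.115000, -1.313789) = 0.689303
  k3 = f(1.115000, -1.320730) = 0.691524
  k4 = f(1.230000, -1.240949) = 0.636784
  w ← -1.400000 + (0.23/6)·(k1 + 2k2 + 2k3 + k4) = -1.240990
w(1.23) ≈ -1.2410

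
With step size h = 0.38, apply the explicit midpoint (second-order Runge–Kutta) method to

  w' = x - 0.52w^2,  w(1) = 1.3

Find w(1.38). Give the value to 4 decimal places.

1.4063

Midpoint: k1 = f(x_n, w_n); k2 = f(x_n + h/2, w_n + (h/2)·k1); w_{n+1} = w_n + h·k2.
x=1.000000, w=1.300000:
  k1 = f(1.000000, 1.300000) = 0.121200
  k2 = f(1.190000, 1.323028) = 0.279790
  w ← 1.300000 + 0.38·0.279790 = 1.406320
w(1.38) ≈ 1.4063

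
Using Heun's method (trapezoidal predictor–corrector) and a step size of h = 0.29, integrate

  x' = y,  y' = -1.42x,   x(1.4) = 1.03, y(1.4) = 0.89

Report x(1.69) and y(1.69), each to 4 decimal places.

Heun on (x,y): k1 = f(s_n, state_n); k2 = f(s_n + h, state_n + h·k1); state_{n+1} = state_n + (h/2)·(k1 + k2).
1.400000: (1.030000, 0.890000)
  k1 = (0.890000, -1.462600)
  predictor → (1.288100, 0.465846)
  k2 = (0.465846, -1.829102)
  → (1.226598, 0.412703)
(x(1.69), y(1.69)) ≈ (1.2266, 0.4127)

1.2266, 0.4127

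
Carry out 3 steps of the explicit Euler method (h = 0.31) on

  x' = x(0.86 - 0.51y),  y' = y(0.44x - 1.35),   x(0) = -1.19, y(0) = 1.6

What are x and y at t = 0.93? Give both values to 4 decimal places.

Euler on (x,y): x_{n+1} = x_n + h·x', y_{n+1} = y_n + h·y'.
0.000000: (-1.190000, 1.600000); f=(-0.052360, -2.997760) → (-1.206232, 0.670694)
0.310000: (-1.206232, 0.670694); f=(-0.624763, -1.261403) → (-1.399908, 0.279659)
0.620000: (-1.399908, 0.279659); f=(-1.004257, -0.549799) → (-1.711228, 0.109222)
(x(0.93), y(0.93)) ≈ (-1.7112, 0.1092)

-1.7112, 0.1092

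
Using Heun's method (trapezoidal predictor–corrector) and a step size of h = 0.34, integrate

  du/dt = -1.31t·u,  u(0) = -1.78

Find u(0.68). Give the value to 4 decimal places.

Heun: k1 = f(t_n, u_n); k2 = f(t_n + h, u_n + h·k1); u_{n+1} = u_n + (h/2)·(k1 + k2).
t=0.000000, u=-1.780000:
  k1 = f(0.000000, -1.780000) = 0.000000
  k2 = f(0.340000, -1.780000) = 0.792812
  u ← -1.780000 + (0.34/2)·(0.000000 + 0.792812) = -1.645222
t=0.340000, u=-1.645222:
  k1 = f(0.340000, -1.645222) = 0.732782
  k2 = f(0.680000, -1.396076) = 1.243625
  u ← -1.645222 + (0.34/2)·(0.732782 + 1.243625) = -1.309233
u(0.68) ≈ -1.3092

-1.3092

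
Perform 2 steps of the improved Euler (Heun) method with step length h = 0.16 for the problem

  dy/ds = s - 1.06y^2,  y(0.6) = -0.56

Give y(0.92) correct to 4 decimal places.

Heun: k1 = f(s_n, y_n); k2 = f(s_n + h, y_n + h·k1); y_{n+1} = y_n + (h/2)·(k1 + k2).
s=0.600000, y=-0.560000:
  k1 = f(0.600000, -0.560000) = 0.267584
  k2 = f(0.760000, -0.517187) = 0.476469
  y ← -0.560000 + (0.16/2)·(0.267584 + 0.476469) = -0.500476
s=0.760000, y=-0.500476:
  k1 = f(0.760000, -0.500476) = 0.494495
  k2 = f(0.920000, -0.421356) = 0.731806
  y ← -0.500476 + (0.16/2)·(0.494495 + 0.731806) = -0.402372
y(0.92) ≈ -0.4024

-0.4024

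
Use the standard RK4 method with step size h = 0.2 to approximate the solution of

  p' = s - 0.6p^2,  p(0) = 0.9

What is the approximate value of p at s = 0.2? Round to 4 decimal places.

0.8310

RK4: k1 = f(s_n, p_n); k2 = f(s_n + h/2, p_n + (h/2)·k1); k3 = f(s_n + h/2, p_n + (h/2)·k2); k4 = f(s_n + h, p_n + h·k3); p_{n+1} = p_n + (h/6)·(k1 + 2k2 + 2k3 + k4).
s=0.000000, p=0.900000:
  k1 = f(0.000000, 0.900000) = -0.486000
  k2 = f(0.100000, 0.851400) = -0.334929
  k3 = f(0.100000, 0.866507) = -0.350501
  k4 = f(0.200000, 0.829900) = -0.213240
  p ← 0.900000 + (0.2/6)·(k1 + 2k2 + 2k3 + k4) = 0.830997
p(0.2) ≈ 0.8310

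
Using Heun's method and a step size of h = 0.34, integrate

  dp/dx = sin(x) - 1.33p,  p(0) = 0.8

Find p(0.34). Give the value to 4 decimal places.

0.5767

Heun: k1 = f(x_n, p_n); k2 = f(x_n + h, p_n + h·k1); p_{n+1} = p_n + (h/2)·(k1 + k2).
x=0.000000, p=0.800000:
  k1 = f(0.000000, 0.800000) = -1.064000
  k2 = f(0.340000, 0.438240) = -0.249372
  p ← 0.800000 + (0.34/2)·(-1.064000 + (-0.249372)) = 0.576727
p(0.34) ≈ 0.5767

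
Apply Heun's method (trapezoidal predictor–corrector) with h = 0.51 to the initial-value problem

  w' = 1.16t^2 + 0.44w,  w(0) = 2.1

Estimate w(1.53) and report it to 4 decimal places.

5.7891

Heun: k1 = f(t_n, w_n); k2 = f(t_n + h, w_n + h·k1); w_{n+1} = w_n + (h/2)·(k1 + k2).
t=0.000000, w=2.100000:
  k1 = f(0.000000, 2.100000) = 0.924000
  k2 = f(0.510000, 2.571240) = 1.433062
  w ← 2.100000 + (0.51/2)·(0.924000 + 1.433062) = 2.701051
t=0.510000, w=2.701051:
  k1 = f(0.510000, 2.701051) = 1.490178
  k2 = f(1.020000, 3.461042) = 2.729722
  w ← 2.701051 + (0.51/2)·(1.490178 + 2.729722) = 3.777125
t=1.020000, w=3.777125:
  k1 = f(1.020000, 3.777125) = 2.868799
  k2 = f(1.530000, 5.240213) = 5.021138
  w ← 3.777125 + (0.51/2)·(2.868799 + 5.021138) = 5.789059
w(1.53) ≈ 5.7891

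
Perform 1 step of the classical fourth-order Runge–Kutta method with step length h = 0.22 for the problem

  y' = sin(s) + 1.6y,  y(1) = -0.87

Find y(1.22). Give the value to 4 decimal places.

-1.0021

RK4: k1 = f(s_n, y_n); k2 = f(s_n + h/2, y_n + (h/2)·k1); k3 = f(s_n + h/2, y_n + (h/2)·k2); k4 = f(s_n + h, y_n + h·k3); y_{n+1} = y_n + (h/6)·(k1 + 2k2 + 2k3 + k4).
s=1.000000, y=-0.870000:
  k1 = f(1.000000, -0.870000) = -0.550529
  k2 = f(1.110000, -0.930558) = -0.593194
  k3 = f(1.110000, -0.935251) = -0.600704
  k4 = f(1.220000, -1.002155) = -0.664348
  y ← -0.870000 + (0.22/6)·(k1 + 2k2 + 2k3 + k4) = -1.002098
y(1.22) ≈ -1.0021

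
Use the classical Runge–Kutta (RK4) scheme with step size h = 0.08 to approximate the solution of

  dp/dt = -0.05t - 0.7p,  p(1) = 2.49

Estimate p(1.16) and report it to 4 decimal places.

RK4: k1 = f(t_n, p_n); k2 = f(t_n + h/2, p_n + (h/2)·k1); k3 = f(t_n + h/2, p_n + (h/2)·k2); k4 = f(t_n + h, p_n + h·k3); p_{n+1} = p_n + (h/6)·(k1 + 2k2 + 2k3 + k4).
t=1.000000, p=2.490000:
  k1 = f(1.000000, 2.490000) = -1.793000
  k2 = f(1.040000, 2.418280) = -1.744796
  k3 = f(1.040000, 2.420208) = -1.746146
  k4 = f(1.080000, 2.350308) = -1.699216
  p ← 2.490000 + (0.08/6)·(k1 + 2k2 + 2k3 + k4) = 2.350345
t=1.080000, p=2.350345:
  k1 = f(1.080000, 2.350345) = -1.699242
  k2 = f(1.120000, 2.282376) = -1.653663
  k3 = f(1.120000, 2.284199) = -1.654939
  k4 = f(1.160000, 2.217950) = -1.610565
  p ← 2.350345 + (0.08/6)·(k1 + 2k2 + 2k3 + k4) = 2.217985
p(1.16) ≈ 2.2180

2.2180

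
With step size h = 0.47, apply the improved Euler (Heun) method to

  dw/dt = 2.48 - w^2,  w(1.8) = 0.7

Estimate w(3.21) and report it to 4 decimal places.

1.4210

Heun: k1 = f(t_n, w_n); k2 = f(t_n + h, w_n + h·k1); w_{n+1} = w_n + (h/2)·(k1 + k2).
t=1.800000, w=0.700000:
  k1 = f(1.800000, 0.700000) = 1.990000
  k2 = f(2.270000, 1.635300) = -0.194206
  w ← 0.700000 + (0.47/2)·(1.990000 + (-0.194206)) = 1.122012
t=2.270000, w=1.122012:
  k1 = f(2.270000, 1.122012) = 1.221090
  k2 = f(2.740000, 1.695924) = -0.396158
  w ← 1.122012 + (0.47/2)·(1.221090 + (-0.396158)) = 1.315871
t=2.740000, w=1.315871:
  k1 = f(2.740000, 1.315871) = 0.748484
  k2 = f(3.210000, 1.667658) = -0.301084
  w ← 1.315871 + (0.47/2)·(0.748484 + (-0.301084)) = 1.421010
w(3.21) ≈ 1.4210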